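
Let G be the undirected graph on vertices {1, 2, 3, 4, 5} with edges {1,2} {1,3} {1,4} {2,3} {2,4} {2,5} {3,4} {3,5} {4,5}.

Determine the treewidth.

A width-3 tree decomposition is:
Bags: B1 = {2, 3, 4, 5}  B2 = {1, 2, 3, 4}
Tree: B1–B2
Each bag holds 4 vertices, so the decomposition has width 3, which upper-bounds the treewidth. On the other hand G contains the 4-clique {1, 2, 3, 4}. A clique must lie in a single bag of any decomposition, so no decomposition can have width below 3. Therefore the treewidth is 3.

3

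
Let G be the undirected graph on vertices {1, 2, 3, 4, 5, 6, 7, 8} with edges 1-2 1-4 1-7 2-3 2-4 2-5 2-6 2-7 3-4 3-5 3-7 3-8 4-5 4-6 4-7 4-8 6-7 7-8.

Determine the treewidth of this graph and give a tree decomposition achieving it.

The largest bag has 4 vertices, giving width 3; this decomposition certifies tw(G) ≤ 3. Conversely, {3, 4, 7, 8} is a clique of size 4, and the vertices of any clique must share a bag in every tree decomposition; so some bag has ≥ 4 vertices and tw(G) ≥ 3. Hence tw(G) = 3 exactly.

Treewidth 3.
One optimal decomposition is:
Bags: B1 = {2, 3, 4, 7}  B2 = {2, 3, 4, 5}  B3 = {2, 4, 6, 7}  B4 = {3, 4, 7, 8}  B5 = {1, 2, 4, 7}
Tree: B1–B2, B1–B3, B1–B4, B1–B5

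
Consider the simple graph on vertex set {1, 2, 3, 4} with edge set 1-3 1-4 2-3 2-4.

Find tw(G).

A width-2 tree decomposition is:
Bags: B1 = {1, 2, 4}  B2 = {1, 2, 3}
Tree: B1–B2
The largest bag has 3 vertices, giving width 2; this decomposition certifies tw(G) ≤ 2. The edges 1–4–2–3–1 form a cycle, so G is not a tree and its treewidth is at least 2. The upper and lower bounds meet at 2, so that is the treewidth.

2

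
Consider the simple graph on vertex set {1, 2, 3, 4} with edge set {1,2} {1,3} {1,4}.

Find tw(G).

A width-1 tree decomposition is:
Bags: B1 = {1, 3}  B2 = {1, 4}  B3 = {1, 2}
Tree: B1–B2, B2–B3
The largest bag has 2 vertices, giving width 1; this decomposition certifies tw(G) ≤ 1. Any graph with an edge has treewidth ≥ 1, and G has the edge 1–3. Combining the bounds, tw(G) = 1.

1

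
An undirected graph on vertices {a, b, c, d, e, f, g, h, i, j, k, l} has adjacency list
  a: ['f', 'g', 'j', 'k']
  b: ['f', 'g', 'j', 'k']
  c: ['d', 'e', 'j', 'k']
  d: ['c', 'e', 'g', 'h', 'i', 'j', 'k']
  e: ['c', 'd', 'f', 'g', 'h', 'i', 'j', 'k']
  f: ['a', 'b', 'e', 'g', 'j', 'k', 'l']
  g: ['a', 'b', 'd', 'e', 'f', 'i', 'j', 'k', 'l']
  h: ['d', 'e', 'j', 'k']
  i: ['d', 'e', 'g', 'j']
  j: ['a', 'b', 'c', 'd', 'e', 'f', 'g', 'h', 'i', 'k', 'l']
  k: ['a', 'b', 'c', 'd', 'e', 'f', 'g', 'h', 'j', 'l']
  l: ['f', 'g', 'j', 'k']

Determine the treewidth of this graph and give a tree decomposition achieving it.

The largest bag has 5 vertices, giving width 4; this decomposition certifies tw(G) ≤ 4. For the lower bound, the 5 vertices {d, e, g, j, k} are pairwise adjacent, and any tree decomposition puts a clique entirely inside one bag — forcing width ≥ 4. Hence tw(G) = 4 exactly.

Treewidth 4.
One such decomposition:
Bags: B1 = {a, f, g, j, k}  B2 = {e, f, g, j, k}  B3 = {d, e, g, j, k}  B4 = {c, d, e, j, k}  B5 = {f, g, j, k, l}  B6 = {d, e, g, i, j}  B7 = {d, e, h, j, k}  B8 = {b, f, g, j, k}
Tree: B1–B2, B2–B3, B3–B4, B2–B5, B3–B6, B4–B7, B1–B8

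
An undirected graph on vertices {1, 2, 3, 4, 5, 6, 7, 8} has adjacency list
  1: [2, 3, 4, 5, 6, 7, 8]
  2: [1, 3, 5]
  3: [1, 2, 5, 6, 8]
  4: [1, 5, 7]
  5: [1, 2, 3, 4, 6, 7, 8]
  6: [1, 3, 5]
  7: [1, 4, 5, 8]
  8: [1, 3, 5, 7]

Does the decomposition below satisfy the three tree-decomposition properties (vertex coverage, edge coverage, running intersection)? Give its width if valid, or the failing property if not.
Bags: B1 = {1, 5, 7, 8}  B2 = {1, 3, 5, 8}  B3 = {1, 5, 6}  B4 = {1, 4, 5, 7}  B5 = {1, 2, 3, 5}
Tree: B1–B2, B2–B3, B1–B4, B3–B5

No — edge (3,6) lies in no bag.

A tree decomposition must satisfy three properties: every vertex lies in some bag; for every edge, both endpoints lie together in some bag; and for every vertex, the bags containing it form a connected subtree. Here edge (3,6) lies in no bag, so the decomposition is invalid.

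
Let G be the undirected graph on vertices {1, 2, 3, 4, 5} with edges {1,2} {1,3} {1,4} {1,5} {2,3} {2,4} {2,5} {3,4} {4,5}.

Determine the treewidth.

A width-3 tree decomposition is:
Bags: B1 = {1, 2, 4, 5}  B2 = {1, 2, 3, 4}
Tree: B1–B2
Every bag has size at most 4, so the width is 4 − 1 = 3 and tw(G) ≤ 3. Conversely, {1, 2, 3, 4} is a clique of size 4, and the vertices of any clique must share a bag in every tree decomposition; so some bag has ≥ 4 vertices and tw(G) ≥ 3. Hence tw(G) = 3 exactly.

3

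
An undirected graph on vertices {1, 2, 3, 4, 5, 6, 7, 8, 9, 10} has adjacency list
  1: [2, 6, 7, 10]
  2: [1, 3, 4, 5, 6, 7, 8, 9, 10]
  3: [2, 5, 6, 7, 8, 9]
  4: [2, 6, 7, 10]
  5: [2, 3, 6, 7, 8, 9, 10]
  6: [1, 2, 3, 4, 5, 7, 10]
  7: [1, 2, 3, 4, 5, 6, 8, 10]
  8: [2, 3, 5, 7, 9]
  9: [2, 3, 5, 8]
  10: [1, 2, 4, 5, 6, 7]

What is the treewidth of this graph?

A width-4 tree decomposition is:
Bags: B1 = {2, 3, 5, 8, 9}  B2 = {2, 3, 5, 7, 8}  B3 = {2, 3, 5, 6, 7}  B4 = {2, 5, 6, 7, 10}  B5 = {2, 4, 6, 7, 10}  B6 = {1, 2, 6, 7, 10}
Tree: B1–B2, B2–B3, B3–B4, B4–B5, B5–B6
Each bag holds 5 vertices, so the decomposition has width 4, which upper-bounds the treewidth. Conversely, {2, 3, 5, 8, 9} is a clique of size 5, and the vertices of any clique must share a bag in every tree decomposition; so some bag has ≥ 5 vertices and tw(G) ≥ 4. Hence tw(G) = 4 exactly.

4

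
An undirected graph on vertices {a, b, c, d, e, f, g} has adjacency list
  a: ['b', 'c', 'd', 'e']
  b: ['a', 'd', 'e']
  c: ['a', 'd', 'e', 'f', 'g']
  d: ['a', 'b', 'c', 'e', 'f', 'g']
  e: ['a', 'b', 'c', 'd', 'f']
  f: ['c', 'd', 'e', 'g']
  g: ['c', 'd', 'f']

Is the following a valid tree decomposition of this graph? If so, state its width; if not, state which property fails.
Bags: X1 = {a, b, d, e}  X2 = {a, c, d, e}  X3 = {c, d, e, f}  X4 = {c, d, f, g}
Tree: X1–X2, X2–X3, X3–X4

Vertex coverage: the bags together contain {a, b, c, d, e, f, g}, the full vertex set. Edge coverage: each edge of G has both endpoints in at least one bag. Running intersection: for every vertex, the bags containing it form a connected subtree. All three properties hold, so this is a valid tree decomposition of width max|bag| − 1 = 3, and hence tw(G) ≤ 3.

Yes; width 3.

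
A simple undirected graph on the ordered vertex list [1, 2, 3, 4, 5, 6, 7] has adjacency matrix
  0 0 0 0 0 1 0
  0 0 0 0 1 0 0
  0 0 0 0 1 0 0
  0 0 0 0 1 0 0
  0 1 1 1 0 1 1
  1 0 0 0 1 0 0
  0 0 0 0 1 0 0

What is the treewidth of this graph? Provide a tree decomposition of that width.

Treewidth 1.
One such decomposition:
Bags: B1 = {5, 7}  B2 = {3, 5}  B3 = {2, 5}  B4 = {5, 6}  B5 = {1, 6}  B6 = {4, 5}
Tree: B1–B2, B2–B3, B1–B4, B4–B5, B1–B6

Every bag has size at most 2, so the width is 2 − 1 = 1 and tw(G) ≤ 1. Any graph with an edge has treewidth ≥ 1, and G has the edge 5–7. Combining the bounds, tw(G) = 1.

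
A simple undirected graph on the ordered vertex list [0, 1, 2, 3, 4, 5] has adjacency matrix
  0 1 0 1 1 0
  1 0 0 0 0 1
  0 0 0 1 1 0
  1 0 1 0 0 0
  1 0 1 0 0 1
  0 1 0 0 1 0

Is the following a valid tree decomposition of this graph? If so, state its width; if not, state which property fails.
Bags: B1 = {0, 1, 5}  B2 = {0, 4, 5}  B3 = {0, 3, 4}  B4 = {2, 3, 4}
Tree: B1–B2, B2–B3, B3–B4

Yes; width 2.

Vertex coverage: the bags together contain {0, 1, 2, 3, 4, 5}, the full vertex set. Edge coverage: each edge of G has both endpoints in at least one bag. Running intersection: for every vertex, the bags containing it form a connected subtree. All three properties hold, so this is a valid tree decomposition of width max|bag| − 1 = 2, and hence tw(G) ≤ 2.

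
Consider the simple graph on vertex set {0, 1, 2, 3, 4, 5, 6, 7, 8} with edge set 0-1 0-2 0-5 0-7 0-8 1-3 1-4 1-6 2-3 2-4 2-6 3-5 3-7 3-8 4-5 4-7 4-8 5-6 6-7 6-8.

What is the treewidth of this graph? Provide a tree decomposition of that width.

Treewidth 4.
Bags: B1 = {0, 3, 4, 6, 7}  B2 = {0, 3, 4, 5, 6}  B3 = {0, 3, 4, 6, 8}  B4 = {0, 2, 3, 4, 6}  B5 = {0, 1, 3, 4, 6}
Tree: B1–B2, B2–B3, B3–B4, B4–B5

Each bag holds 5 vertices, so the decomposition has width 4, which upper-bounds the treewidth. For the lower bound: the 5 vertex sets {4,7}, {0,5}, {6,8}, {3}, {2} are disjoint, each induces a connected subgraph, and every pair is joined by at least one edge of G. Contracting each set to a single vertex therefore yields K_{5} as a minor, and since treewidth is minor-monotone, tw(G) ≥ tw(K_{5}) = 4. Hence tw(G) = 4 exactly.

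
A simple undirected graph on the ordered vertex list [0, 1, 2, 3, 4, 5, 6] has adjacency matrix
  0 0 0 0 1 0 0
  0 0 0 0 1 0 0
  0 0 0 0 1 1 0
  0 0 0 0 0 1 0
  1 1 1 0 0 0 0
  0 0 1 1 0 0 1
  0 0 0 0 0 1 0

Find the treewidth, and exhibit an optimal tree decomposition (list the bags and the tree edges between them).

Treewidth 1.
Bags: B1 = {2, 4}  B2 = {2, 5}  B3 = {0, 4}  B4 = {5, 6}  B5 = {3, 5}  B6 = {1, 4}
Tree: B1–B2, B1–B3, B2–B4, B2–B5, B3–B6

The largest bag has 2 vertices, giving width 1; this decomposition certifies tw(G) ≤ 1. Any graph with an edge has treewidth ≥ 1, and G has the edge 2–4. The upper and lower bounds meet at 1, so that is the treewidth.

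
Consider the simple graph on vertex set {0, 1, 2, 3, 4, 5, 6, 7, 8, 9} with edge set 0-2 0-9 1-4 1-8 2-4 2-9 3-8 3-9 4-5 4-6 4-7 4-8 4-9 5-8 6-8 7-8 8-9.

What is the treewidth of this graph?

A width-2 tree decomposition is:
Bags: B1 = {0, 2, 9}  B2 = {2, 4, 9}  B3 = {4, 8, 9}  B4 = {4, 7, 8}  B5 = {4, 5, 8}  B6 = {1, 4, 8}  B7 = {3, 8, 9}  B8 = {4, 6, 8}
Tree: B1–B2, B2–B3, B3–B4, B3–B5, B5–B6, B3–B7, B5–B8
Every bag has size at most 3, so the width is 3 − 1 = 2 and tw(G) ≤ 2. On the other hand G contains the 3-clique {0, 2, 9}. A clique must lie in a single bag of any decomposition, so no decomposition can have width below 2. The upper and lower bounds meet at 2, so that is the treewidth.

2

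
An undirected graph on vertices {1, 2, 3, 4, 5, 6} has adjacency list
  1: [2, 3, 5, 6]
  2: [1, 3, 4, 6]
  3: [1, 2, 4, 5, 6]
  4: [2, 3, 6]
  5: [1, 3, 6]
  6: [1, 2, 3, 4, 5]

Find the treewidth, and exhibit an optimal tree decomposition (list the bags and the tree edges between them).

Treewidth 3.
One such decomposition:
Bags: B1 = {2, 3, 4, 6}  B2 = {1, 2, 3, 6}  B3 = {1, 3, 5, 6}
Tree: B1–B2, B2–B3

The largest bag has 4 vertices, giving width 3; this decomposition certifies tw(G) ≤ 3. On the other hand G contains the 4-clique {1, 2, 3, 6}. A clique must lie in a single bag of any decomposition, so no decomposition can have width below 3. Combining the bounds, tw(G) = 3.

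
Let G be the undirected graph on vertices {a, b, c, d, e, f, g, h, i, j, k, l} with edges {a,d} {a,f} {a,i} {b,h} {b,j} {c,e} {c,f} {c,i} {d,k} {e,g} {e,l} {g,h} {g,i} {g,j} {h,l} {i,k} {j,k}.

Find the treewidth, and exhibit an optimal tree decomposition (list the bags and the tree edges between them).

Every bag has size at most 4, so the width is 4 − 1 = 3 and tw(G) ≤ 3. For the lower bound: the 4 vertex sets {a,d,f}, {c}, {i}, {e,g,j,k} are disjoint, each induces a connected subgraph, and every pair is joined by at least one edge of G. Contracting each set to a single vertex therefore yields K_{4} as a minor, and since treewidth is minor-monotone, tw(G) ≥ tw(K_{4}) = 3. The upper and lower bounds meet at 3, so that is the treewidth.

Treewidth 3.
One such decomposition:
Bags: B1 = {a, c, d, f}  B2 = {a, c, d, i}  B3 = {c, d, i, k}  B4 = {c, e, i, k}  B5 = {e, g, i, k}  B6 = {e, g, j, k}  B7 = {e, g, j, l}  B8 = {g, h, j, l}  B9 = {b, h, j, l}
Tree: B1–B2, B2–B3, B3–B4, B4–B5, B5–B6, B6–B7, B7–B8, B8–B9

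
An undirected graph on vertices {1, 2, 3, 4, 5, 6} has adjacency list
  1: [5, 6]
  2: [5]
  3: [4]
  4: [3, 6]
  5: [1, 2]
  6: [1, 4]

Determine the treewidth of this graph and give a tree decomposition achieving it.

Treewidth 1.
Bags: B1 = {3, 4}  B2 = {4, 6}  B3 = {1, 6}  B4 = {1, 5}  B5 = {2, 5}
Tree: B1–B2, B2–B3, B3–B4, B4–B5

Each bag holds 2 vertices, so the decomposition has width 1, which upper-bounds the treewidth. Since G has at least one edge (e.g. 3–4), it is not an edgeless graph, so tw(G) ≥ 1. Therefore the treewidth is 1.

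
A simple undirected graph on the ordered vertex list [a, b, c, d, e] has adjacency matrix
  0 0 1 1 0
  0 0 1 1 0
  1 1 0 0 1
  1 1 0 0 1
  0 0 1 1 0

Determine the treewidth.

A width-2 tree decomposition is:
Bags: B1 = {b, c, d}  B2 = {c, d, e}  B3 = {a, c, d}
Tree: B1–B2, B2–B3
Each bag holds 3 vertices, so the decomposition has width 2, which upper-bounds the treewidth. Since b–c–e–d–b is a cycle in G, G is not acyclic. Forests are exactly the graphs of treewidth ≤ 1, so tw(G) ≥ 2. Therefore the treewidth is 2.

2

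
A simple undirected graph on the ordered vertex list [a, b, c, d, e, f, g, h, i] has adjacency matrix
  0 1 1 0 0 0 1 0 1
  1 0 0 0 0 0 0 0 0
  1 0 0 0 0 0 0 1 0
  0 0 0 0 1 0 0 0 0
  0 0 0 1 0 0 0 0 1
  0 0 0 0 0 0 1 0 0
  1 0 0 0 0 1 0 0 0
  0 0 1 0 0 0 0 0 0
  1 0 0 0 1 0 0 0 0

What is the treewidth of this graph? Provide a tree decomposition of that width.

The largest bag has 2 vertices, giving width 1; this decomposition certifies tw(G) ≤ 1. Since G has at least one edge (e.g. i–a), it is not an edgeless graph, so tw(G) ≥ 1. Hence tw(G) = 1 exactly.

Treewidth 1.
Bags: B1 = {a, i}  B2 = {a, g}  B3 = {e, i}  B4 = {d, e}  B5 = {a, c}  B6 = {f, g}  B7 = {c, h}  B8 = {a, b}
Tree: B1–B2, B1–B3, B3–B4, B1–B5, B2–B6, B5–B7, B2–B8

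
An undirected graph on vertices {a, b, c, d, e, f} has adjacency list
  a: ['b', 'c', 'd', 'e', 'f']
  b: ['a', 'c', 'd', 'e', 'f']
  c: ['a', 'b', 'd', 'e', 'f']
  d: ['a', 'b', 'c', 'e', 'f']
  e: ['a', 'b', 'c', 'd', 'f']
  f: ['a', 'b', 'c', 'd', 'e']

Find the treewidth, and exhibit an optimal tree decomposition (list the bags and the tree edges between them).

Treewidth 5.
One such decomposition:
Bags: B1 = {a, b, c, d, e, f}
Tree: (single bag)

A single bag containing all 6 vertices is trivially a valid decomposition of width 5. For the lower bound, the 6 vertices {a, b, c, d, e, f} are pairwise adjacent, and any tree decomposition puts a clique entirely inside one bag — forcing width ≥ 5. Combining the bounds, tw(G) = 5.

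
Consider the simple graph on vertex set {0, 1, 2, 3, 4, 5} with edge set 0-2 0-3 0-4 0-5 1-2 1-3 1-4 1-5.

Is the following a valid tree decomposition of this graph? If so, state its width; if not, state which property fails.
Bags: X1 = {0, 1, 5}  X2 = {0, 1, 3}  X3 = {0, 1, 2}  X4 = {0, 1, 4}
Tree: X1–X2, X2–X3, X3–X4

Every vertex of G appears in some bag (union = {0, 1, 2, 3, 4, 5}); every edge is covered by a bag; and for each vertex v the set of bags containing v is connected in the bag tree. The decomposition is therefore valid. The largest bag has 3 vertices, so the width is 2.

Yes; width 2.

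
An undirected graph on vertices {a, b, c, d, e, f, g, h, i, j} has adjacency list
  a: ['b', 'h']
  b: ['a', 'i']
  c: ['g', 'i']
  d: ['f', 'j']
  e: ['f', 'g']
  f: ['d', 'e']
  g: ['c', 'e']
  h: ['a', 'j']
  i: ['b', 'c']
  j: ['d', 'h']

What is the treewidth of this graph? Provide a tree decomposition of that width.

Treewidth 2.
Bags: B1 = {b, c, i}  B2 = {b, c, g}  B3 = {b, e, g}  B4 = {b, e, f}  B5 = {b, d, f}  B6 = {b, d, j}  B7 = {b, h, j}  B8 = {a, b, h}
Tree: B1–B2, B2–B3, B3–B4, B4–B5, B5–B6, B6–B7, B7–B8

Each bag holds 3 vertices, so the decomposition has width 2, which upper-bounds the treewidth. Since b–i–c–g–e–f–d–j–h–a–b is a cycle in G, G is not acyclic. Forests are exactly the graphs of treewidth ≤ 1, so tw(G) ≥ 2. Combining the bounds, tw(G) = 2.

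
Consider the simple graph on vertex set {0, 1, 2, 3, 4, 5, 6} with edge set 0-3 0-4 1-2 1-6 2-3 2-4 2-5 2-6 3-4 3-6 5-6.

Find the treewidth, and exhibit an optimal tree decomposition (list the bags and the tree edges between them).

Treewidth 2.
One optimal decomposition is:
Bags: B1 = {2, 3, 6}  B2 = {2, 5, 6}  B3 = {1, 2, 6}  B4 = {2, 3, 4}  B5 = {0, 3, 4}
Tree: B1–B2, B1–B3, B1–B4, B4–B5

Each bag holds 3 vertices, so the decomposition has width 2, which upper-bounds the treewidth. On the other hand G contains the 3-clique {0, 3, 4}. A clique must lie in a single bag of any decomposition, so no decomposition can have width below 2. Hence tw(G) = 2 exactly.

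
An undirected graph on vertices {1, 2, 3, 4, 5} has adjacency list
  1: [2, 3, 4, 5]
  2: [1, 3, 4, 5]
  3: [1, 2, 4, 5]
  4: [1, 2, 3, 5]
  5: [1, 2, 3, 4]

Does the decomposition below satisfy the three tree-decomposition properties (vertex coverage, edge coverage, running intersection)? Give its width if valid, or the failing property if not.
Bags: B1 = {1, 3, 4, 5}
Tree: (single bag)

A tree decomposition must satisfy three properties: every vertex lies in some bag; for every edge, both endpoints lie together in some bag; and for every vertex, the bags containing it form a connected subtree. Here vertex 2 appears in no bag, so the decomposition is invalid.

No — vertex 2 appears in no bag.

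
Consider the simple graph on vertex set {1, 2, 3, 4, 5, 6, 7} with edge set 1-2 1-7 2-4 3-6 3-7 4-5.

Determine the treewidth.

1

A width-1 tree decomposition is:
Bags: B1 = {3, 6}  B2 = {3, 7}  B3 = {1, 7}  B4 = {1, 2}  B5 = {2, 4}  B6 = {4, 5}
Tree: B1–B2, B2–B3, B3–B4, B4–B5, B5–B6
The largest bag has 2 vertices, giving width 1; this decomposition certifies tw(G) ≤ 1. Since G has at least one edge (e.g. 6–3), it is not an edgeless graph, so tw(G) ≥ 1. Therefore the treewidth is 1.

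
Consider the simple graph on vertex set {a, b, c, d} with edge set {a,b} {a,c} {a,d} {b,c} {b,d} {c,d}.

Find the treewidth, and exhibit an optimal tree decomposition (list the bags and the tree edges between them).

A single bag containing all 4 vertices is trivially a valid decomposition of width 3. Conversely, {a, b, c, d} is a clique of size 4, and the vertices of any clique must share a bag in every tree decomposition; so some bag has ≥ 4 vertices and tw(G) ≥ 3. Therefore the treewidth is 3.

Treewidth 3.
One such decomposition:
Bags: B1 = {a, b, c, d}
Tree: (single bag)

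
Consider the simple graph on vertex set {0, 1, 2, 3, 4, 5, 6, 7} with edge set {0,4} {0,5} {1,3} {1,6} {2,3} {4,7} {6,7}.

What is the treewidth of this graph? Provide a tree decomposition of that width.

Treewidth 1.
Bags: B1 = {0, 5}  B2 = {0, 4}  B3 = {4, 7}  B4 = {6, 7}  B5 = {1, 6}  B6 = {1, 3}  B7 = {2, 3}
Tree: B1–B2, B2–B3, B3–B4, B4–B5, B5–B6, B6–B7

Every bag has size at most 2, so the width is 2 − 1 = 1 and tw(G) ≤ 1. G has an edge, so its treewidth is at least 1. Therefore the treewidth is 1.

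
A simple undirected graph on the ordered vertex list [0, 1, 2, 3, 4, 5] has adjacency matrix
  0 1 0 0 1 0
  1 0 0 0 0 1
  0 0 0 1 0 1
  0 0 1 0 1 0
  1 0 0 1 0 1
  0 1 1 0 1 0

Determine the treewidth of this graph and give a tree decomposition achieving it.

Treewidth 2.
One optimal decomposition is:
Bags: B1 = {0, 1, 4}  B2 = {1, 4, 5}  B3 = {3, 4, 5}  B4 = {2, 3, 5}
Tree: B1–B2, B2–B3, B3–B4

The largest bag has 3 vertices, giving width 2; this decomposition certifies tw(G) ≤ 2. Since 0–1–5–4–0 is a cycle in G, G is not acyclic. Forests are exactly the graphs of treewidth ≤ 1, so tw(G) ≥ 2. Therefore the treewidth is 2.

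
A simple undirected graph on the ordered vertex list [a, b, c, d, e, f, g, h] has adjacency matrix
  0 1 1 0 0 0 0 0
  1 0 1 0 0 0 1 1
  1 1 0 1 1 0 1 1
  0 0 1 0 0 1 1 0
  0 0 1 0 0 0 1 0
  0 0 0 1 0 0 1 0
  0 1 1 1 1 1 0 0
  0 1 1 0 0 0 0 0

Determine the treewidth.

2

A width-2 tree decomposition is:
Bags: B1 = {d, f, g}  B2 = {c, d, g}  B3 = {c, e, g}  B4 = {b, c, g}  B5 = {a, b, c}  B6 = {b, c, h}
Tree: B1–B2, B2–B3, B2–B4, B4–B5, B4–B6
The largest bag has 3 vertices, giving width 2; this decomposition certifies tw(G) ≤ 2. For the lower bound, the 3 vertices {c, d, g} are pairwise adjacent, and any tree decomposition puts a clique entirely inside one bag — forcing width ≥ 2. The upper and lower bounds meet at 2, so that is the treewidth.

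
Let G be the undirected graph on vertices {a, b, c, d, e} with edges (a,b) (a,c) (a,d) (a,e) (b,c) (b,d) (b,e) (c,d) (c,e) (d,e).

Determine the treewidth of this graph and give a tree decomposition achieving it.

Treewidth 4.
One such decomposition:
Bags: B1 = {a, b, c, d, e}
Tree: (single bag)

A single bag containing all 5 vertices is trivially a valid decomposition of width 4. On the other hand G contains the 5-clique {a, b, c, d, e}. A clique must lie in a single bag of any decomposition, so no decomposition can have width below 4. Combining the bounds, tw(G) = 4.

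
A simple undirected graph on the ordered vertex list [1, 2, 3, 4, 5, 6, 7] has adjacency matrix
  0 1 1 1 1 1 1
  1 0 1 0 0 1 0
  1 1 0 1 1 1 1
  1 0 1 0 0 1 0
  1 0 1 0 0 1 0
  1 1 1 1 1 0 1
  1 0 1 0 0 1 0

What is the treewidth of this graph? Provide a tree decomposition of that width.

The largest bag has 4 vertices, giving width 3; this decomposition certifies tw(G) ≤ 3. For the lower bound, the 4 vertices {1, 2, 3, 6} are pairwise adjacent, and any tree decomposition puts a clique entirely inside one bag — forcing width ≥ 3. Hence tw(G) = 3 exactly.

Treewidth 3.
One optimal decomposition is:
Bags: B1 = {1, 3, 5, 6}  B2 = {1, 3, 6, 7}  B3 = {1, 2, 3, 6}  B4 = {1, 3, 4, 6}
Tree: B1–B2, B1–B3, B3–B4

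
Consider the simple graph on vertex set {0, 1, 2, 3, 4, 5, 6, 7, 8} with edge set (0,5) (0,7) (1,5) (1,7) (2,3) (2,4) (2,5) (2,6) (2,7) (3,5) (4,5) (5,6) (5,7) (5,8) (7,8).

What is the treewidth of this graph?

2

A width-2 tree decomposition is:
Bags: B1 = {2, 5, 7}  B2 = {0, 5, 7}  B3 = {2, 4, 5}  B4 = {1, 5, 7}  B5 = {2, 3, 5}  B6 = {5, 7, 8}  B7 = {2, 5, 6}
Tree: B1–B2, B1–B3, B2–B4, B3–B5, B1–B6, B5–B7
The largest bag has 3 vertices, giving width 2; this decomposition certifies tw(G) ≤ 2. For the lower bound, the 3 vertices {0, 5, 7} are pairwise adjacent, and any tree decomposition puts a clique entirely inside one bag — forcing width ≥ 2. Therefore the treewidth is 2.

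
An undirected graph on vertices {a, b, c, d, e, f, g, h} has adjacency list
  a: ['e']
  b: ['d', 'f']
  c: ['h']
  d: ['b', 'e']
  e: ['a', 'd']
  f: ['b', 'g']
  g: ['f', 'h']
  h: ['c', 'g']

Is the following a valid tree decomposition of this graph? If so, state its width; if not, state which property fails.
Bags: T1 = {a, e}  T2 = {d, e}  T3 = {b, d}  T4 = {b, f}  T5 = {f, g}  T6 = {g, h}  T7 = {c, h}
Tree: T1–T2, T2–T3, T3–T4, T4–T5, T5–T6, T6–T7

Yes; width 1.

Vertex coverage: the bags together contain {a, b, c, d, e, f, g, h}, the full vertex set. Edge coverage: each edge of G has both endpoints in at least one bag. Running intersection: for every vertex, the bags containing it form a connected subtree. All three properties hold, so this is a valid tree decomposition of width max|bag| − 1 = 1, and hence tw(G) ≤ 1.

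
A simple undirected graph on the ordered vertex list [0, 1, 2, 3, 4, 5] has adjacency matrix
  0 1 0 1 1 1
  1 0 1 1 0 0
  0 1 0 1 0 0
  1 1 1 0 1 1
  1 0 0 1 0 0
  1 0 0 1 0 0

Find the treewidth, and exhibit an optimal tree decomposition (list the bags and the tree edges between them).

Each bag holds 3 vertices, so the decomposition has width 2, which upper-bounds the treewidth. For the lower bound, the 3 vertices {0, 1, 3} are pairwise adjacent, and any tree decomposition puts a clique entirely inside one bag — forcing width ≥ 2. The upper and lower bounds meet at 2, so that is the treewidth.

Treewidth 2.
One optimal decomposition is:
Bags: B1 = {0, 1, 3}  B2 = {1, 2, 3}  B3 = {0, 3, 5}  B4 = {0, 3, 4}
Tree: B1–B2, B1–B3, B3–B4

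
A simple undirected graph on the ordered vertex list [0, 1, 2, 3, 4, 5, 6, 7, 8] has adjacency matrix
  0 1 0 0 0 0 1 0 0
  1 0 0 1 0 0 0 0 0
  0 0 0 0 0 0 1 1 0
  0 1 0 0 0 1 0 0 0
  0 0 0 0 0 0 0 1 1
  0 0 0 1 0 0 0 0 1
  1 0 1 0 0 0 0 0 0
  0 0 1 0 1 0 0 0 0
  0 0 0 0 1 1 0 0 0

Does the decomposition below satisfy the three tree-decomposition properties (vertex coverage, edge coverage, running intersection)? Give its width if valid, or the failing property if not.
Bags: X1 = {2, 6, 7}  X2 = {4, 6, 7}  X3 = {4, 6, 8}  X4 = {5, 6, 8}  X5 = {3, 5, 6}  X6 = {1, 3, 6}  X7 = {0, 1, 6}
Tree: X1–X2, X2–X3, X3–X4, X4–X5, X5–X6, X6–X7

Yes; width 2.

Vertex coverage: the bags together contain {0, 1, 2, 3, 4, 5, 6, 7, 8}, the full vertex set. Edge coverage: each edge of G has both endpoints in at least one bag. Running intersection: for every vertex, the bags containing it form a connected subtree. All three properties hold, so this is a valid tree decomposition of width max|bag| − 1 = 2, and hence tw(G) ≤ 2.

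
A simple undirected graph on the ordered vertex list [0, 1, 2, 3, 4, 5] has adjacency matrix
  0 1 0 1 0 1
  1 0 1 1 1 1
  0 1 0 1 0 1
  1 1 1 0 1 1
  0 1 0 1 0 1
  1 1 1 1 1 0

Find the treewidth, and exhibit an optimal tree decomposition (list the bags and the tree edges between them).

The largest bag has 4 vertices, giving width 3; this decomposition certifies tw(G) ≤ 3. Conversely, {0, 1, 3, 5} is a clique of size 4, and the vertices of any clique must share a bag in every tree decomposition; so some bag has ≥ 4 vertices and tw(G) ≥ 3. The upper and lower bounds meet at 3, so that is the treewidth.

Treewidth 3.
One optimal decomposition is:
Bags: B1 = {0, 1, 3, 5}  B2 = {1, 3, 4, 5}  B3 = {1, 2, 3, 5}
Tree: B1–B2, B2–B3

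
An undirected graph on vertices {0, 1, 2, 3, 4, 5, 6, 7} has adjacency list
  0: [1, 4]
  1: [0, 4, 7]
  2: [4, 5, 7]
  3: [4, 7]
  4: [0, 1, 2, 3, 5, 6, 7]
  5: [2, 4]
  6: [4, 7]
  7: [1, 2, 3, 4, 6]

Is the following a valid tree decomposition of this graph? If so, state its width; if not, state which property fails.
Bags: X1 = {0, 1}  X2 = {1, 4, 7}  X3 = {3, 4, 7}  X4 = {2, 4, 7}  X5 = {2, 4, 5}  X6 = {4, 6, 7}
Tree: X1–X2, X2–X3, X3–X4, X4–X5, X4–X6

A tree decomposition must satisfy three properties: every vertex lies in some bag; for every edge, both endpoints lie together in some bag; and for every vertex, the bags containing it form a connected subtree. Here edge (4,0) lies in no bag, so the decomposition is invalid.

No — edge (4,0) lies in no bag.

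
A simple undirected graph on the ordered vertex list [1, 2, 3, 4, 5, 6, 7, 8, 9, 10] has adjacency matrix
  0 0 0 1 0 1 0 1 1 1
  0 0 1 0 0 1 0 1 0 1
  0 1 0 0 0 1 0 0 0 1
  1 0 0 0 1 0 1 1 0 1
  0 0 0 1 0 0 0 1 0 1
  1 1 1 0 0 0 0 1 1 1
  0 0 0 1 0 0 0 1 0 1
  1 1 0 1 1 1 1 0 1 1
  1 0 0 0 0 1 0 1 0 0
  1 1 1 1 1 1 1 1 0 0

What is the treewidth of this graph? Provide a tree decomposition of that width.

Treewidth 3.
Bags: B1 = {1, 6, 8, 9}  B2 = {1, 6, 8, 10}  B3 = {1, 4, 8, 10}  B4 = {4, 7, 8, 10}  B5 = {2, 6, 8, 10}  B6 = {2, 3, 6, 10}  B7 = {4, 5, 8, 10}
Tree: B1–B2, B2–B3, B3–B4, B2–B5, B5–B6, B4–B7

Every bag has size at most 4, so the width is 4 − 1 = 3 and tw(G) ≤ 3. For the lower bound, the 4 vertices {1, 6, 8, 9} are pairwise adjacent, and any tree decomposition puts a clique entirely inside one bag — forcing width ≥ 3. The upper and lower bounds meet at 3, so that is the treewidth.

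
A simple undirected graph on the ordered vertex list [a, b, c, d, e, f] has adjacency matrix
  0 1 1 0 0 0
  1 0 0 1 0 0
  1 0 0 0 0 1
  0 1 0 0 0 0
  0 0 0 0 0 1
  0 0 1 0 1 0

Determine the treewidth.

1

A width-1 tree decomposition is:
Bags: B1 = {e, f}  B2 = {c, f}  B3 = {a, c}  B4 = {a, b}  B5 = {b, d}
Tree: B1–B2, B2–B3, B3–B4, B4–B5
Each bag holds 2 vertices, so the decomposition has width 1, which upper-bounds the treewidth. Since G has at least one edge (e.g. e–f), it is not an edgeless graph, so tw(G) ≥ 1. The upper and lower bounds meet at 1, so that is the treewidth.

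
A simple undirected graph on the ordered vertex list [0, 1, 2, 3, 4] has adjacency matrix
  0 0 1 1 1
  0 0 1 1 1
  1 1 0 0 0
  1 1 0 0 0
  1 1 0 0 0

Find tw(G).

2

A width-2 tree decomposition is:
Bags: B1 = {0, 1, 2}  B2 = {0, 1, 4}  B3 = {0, 1, 3}
Tree: B1–B2, B2–B3
The largest bag has 3 vertices, giving width 2; this decomposition certifies tw(G) ≤ 2. For the lower bound, G contains the cycle 2–1–4–0–2, so G is not a forest; only forests have treewidth ≤ 1, hence tw(G) ≥ 2. Hence tw(G) = 2 exactly.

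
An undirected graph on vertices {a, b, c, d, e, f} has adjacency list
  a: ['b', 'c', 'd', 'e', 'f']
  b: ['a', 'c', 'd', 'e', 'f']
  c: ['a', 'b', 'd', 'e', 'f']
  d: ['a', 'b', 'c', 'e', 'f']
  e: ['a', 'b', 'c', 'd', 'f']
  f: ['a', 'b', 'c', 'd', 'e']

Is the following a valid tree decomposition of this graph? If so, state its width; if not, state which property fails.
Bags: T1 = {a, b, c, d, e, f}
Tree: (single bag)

Yes; width 5.

Every vertex of G appears in some bag (union = {a, b, c, d, e, f}); every edge is covered by a bag; and for each vertex v the set of bags containing v is connected in the bag tree. The decomposition is therefore valid. The largest bag has 6 vertices, so the width is 5.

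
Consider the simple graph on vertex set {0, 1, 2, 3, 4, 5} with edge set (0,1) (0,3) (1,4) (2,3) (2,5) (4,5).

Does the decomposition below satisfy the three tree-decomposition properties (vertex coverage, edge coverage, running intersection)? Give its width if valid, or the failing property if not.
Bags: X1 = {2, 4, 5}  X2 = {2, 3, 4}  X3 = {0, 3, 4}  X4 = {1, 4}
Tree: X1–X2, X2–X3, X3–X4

A tree decomposition must satisfy three properties: every vertex lies in some bag; for every edge, both endpoints lie together in some bag; and for every vertex, the bags containing it form a connected subtree. Here edge (0,1) lies in no bag, so the decomposition is invalid.

No — edge (0,1) lies in no bag.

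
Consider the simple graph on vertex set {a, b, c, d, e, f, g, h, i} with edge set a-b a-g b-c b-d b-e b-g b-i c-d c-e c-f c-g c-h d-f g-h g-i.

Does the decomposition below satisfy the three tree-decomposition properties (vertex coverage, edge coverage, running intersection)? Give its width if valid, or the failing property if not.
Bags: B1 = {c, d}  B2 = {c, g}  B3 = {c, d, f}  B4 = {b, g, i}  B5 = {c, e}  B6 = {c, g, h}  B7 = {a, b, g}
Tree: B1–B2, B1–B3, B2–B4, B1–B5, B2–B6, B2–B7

A tree decomposition must satisfy three properties: every vertex lies in some bag; for every edge, both endpoints lie together in some bag; and for every vertex, the bags containing it form a connected subtree. Here edge (b,c) lies in no bag, so the decomposition is invalid.

No — edge (b,c) lies in no bag.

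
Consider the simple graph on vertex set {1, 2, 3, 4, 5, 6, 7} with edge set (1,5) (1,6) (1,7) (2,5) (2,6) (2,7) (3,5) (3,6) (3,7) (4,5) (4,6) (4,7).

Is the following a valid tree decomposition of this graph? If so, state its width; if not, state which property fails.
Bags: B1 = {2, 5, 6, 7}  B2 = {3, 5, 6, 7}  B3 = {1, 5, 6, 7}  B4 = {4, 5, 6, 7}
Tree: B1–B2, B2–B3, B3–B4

Vertex coverage: the bags together contain {1, 2, 3, 4, 5, 6, 7}, the full vertex set. Edge coverage: each edge of G has both endpoints in at least one bag. Running intersection: for every vertex, the bags containing it form a connected subtree. All three properties hold, so this is a valid tree decomposition of width max|bag| − 1 = 3, and hence tw(G) ≤ 3.

Yes; width 3.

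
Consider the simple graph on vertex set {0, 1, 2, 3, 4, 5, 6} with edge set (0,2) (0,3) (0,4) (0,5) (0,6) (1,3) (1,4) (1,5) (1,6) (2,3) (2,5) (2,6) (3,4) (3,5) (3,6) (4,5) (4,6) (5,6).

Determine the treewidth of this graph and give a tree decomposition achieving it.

Treewidth 4.
One such decomposition:
Bags: B1 = {1, 3, 4, 5, 6}  B2 = {0, 3, 4, 5, 6}  B3 = {0, 2, 3, 5, 6}
Tree: B1–B2, B2–B3

Every bag has size at most 5, so the width is 5 − 1 = 4 and tw(G) ≤ 4. Conversely, {0, 2, 3, 5, 6} is a clique of size 5, and the vertices of any clique must share a bag in every tree decomposition; so some bag has ≥ 5 vertices and tw(G) ≥ 4. Combining the bounds, tw(G) = 4.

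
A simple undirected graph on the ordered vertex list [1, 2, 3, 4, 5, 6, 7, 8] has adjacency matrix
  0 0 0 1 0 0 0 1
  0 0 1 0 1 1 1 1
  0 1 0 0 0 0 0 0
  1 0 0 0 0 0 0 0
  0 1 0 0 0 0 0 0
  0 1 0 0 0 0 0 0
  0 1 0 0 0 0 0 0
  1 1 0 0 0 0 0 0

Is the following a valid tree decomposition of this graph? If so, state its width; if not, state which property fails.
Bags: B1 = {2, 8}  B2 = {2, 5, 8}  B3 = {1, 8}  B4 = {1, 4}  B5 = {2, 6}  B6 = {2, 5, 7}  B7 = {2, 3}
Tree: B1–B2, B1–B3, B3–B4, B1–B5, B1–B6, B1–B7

No — bags containing vertex 5 are not connected in the tree.

A tree decomposition must satisfy three properties: every vertex lies in some bag; for every edge, both endpoints lie together in some bag; and for every vertex, the bags containing it form a connected subtree. Here bags containing vertex 5 are not connected in the tree, so the decomposition is invalid.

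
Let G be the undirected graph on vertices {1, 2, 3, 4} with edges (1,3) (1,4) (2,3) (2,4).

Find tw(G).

A width-2 tree decomposition is:
Bags: B1 = {1, 3, 4}  B2 = {2, 3, 4}
Tree: B1–B2
The largest bag has 3 vertices, giving width 2; this decomposition certifies tw(G) ≤ 2. For the lower bound, G contains the cycle 3–1–4–2–3, so G is not a forest; only forests have treewidth ≤ 1, hence tw(G) ≥ 2. Therefore the treewidth is 2.

2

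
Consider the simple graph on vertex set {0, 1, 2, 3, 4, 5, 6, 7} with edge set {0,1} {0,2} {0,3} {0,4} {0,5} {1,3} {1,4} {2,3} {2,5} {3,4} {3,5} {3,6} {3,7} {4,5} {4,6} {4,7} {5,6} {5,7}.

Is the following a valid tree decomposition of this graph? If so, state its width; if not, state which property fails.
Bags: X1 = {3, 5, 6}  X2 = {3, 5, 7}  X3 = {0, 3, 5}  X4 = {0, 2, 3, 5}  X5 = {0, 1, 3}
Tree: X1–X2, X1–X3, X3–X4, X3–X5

No — vertex 4 appears in no bag.

A tree decomposition must satisfy three properties: every vertex lies in some bag; for every edge, both endpoints lie together in some bag; and for every vertex, the bags containing it form a connected subtree. Here vertex 4 appears in no bag, so the decomposition is invalid.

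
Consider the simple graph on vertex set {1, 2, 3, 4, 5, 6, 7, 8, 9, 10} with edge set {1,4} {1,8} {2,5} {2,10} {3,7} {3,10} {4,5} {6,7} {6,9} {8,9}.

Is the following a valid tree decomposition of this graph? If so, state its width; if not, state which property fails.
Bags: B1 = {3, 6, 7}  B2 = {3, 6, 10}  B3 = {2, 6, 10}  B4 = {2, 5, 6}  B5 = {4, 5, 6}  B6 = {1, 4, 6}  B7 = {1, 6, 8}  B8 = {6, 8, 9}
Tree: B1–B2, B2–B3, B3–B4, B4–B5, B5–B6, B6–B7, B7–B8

Yes; width 2.

Checking the three conditions: (i) the bags cover all of {1, 2, 3, 4, 5, 6, 7, 8, 9, 10}; (ii) for each edge, some bag contains both endpoints; (iii) the bags containing any fixed vertex form a subtree. All hold, so the decomposition is valid with width 3 − 1 = 2.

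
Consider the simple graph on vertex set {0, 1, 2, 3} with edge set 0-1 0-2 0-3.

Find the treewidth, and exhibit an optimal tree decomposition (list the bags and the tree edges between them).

Treewidth 1.
Bags: B1 = {0, 2}  B2 = {0, 1}  B3 = {0, 3}
Tree: B1–B2, B1–B3

Each bag holds 2 vertices, so the decomposition has width 1, which upper-bounds the treewidth. G has an edge, so its treewidth is at least 1. Therefore the treewidth is 1.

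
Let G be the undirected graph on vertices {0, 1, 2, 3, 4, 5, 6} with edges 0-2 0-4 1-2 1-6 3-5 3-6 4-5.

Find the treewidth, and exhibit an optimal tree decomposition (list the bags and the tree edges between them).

Treewidth 2.
Bags: B1 = {0, 4, 5}  B2 = {0, 2, 5}  B3 = {1, 2, 5}  B4 = {1, 5, 6}  B5 = {3, 5, 6}
Tree: B1–B2, B2–B3, B3–B4, B4–B5

Every bag has size at most 3, so the width is 3 − 1 = 2 and tw(G) ≤ 2. The edges 5–4–0–2–1–6–3–5 form a cycle, so G is not a tree and its treewidth is at least 2. Therefore the treewidth is 2.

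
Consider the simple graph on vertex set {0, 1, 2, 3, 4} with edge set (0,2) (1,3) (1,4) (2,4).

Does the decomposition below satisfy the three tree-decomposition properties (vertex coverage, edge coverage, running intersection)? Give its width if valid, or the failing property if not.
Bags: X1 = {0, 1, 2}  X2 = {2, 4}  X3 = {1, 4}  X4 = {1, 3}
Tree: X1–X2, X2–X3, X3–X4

A tree decomposition must satisfy three properties: every vertex lies in some bag; for every edge, both endpoints lie together in some bag; and for every vertex, the bags containing it form a connected subtree. Here bags containing vertex 1 are not connected in the tree, so the decomposition is invalid.

No — bags containing vertex 1 are not connected in the tree.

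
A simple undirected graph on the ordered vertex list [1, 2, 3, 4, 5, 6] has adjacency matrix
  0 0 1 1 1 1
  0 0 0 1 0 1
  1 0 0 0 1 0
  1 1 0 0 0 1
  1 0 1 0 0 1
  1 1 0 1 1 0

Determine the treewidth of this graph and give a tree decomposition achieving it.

Treewidth 2.
Bags: B1 = {1, 4, 6}  B2 = {1, 5, 6}  B3 = {2, 4, 6}  B4 = {1, 3, 5}
Tree: B1–B2, B1–B3, B2–B4

The largest bag has 3 vertices, giving width 2; this decomposition certifies tw(G) ≤ 2. Conversely, {1, 4, 6} is a clique of size 3, and the vertices of any clique must share a bag in every tree decomposition; so some bag has ≥ 3 vertices and tw(G) ≥ 2. Combining the bounds, tw(G) = 2.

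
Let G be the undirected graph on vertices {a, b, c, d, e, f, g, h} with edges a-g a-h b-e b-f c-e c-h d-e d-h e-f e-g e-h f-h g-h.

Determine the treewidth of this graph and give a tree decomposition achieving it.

Each bag holds 3 vertices, so the decomposition has width 2, which upper-bounds the treewidth. On the other hand G contains the 3-clique {d, e, h}. A clique must lie in a single bag of any decomposition, so no decomposition can have width below 2. Therefore the treewidth is 2.

Treewidth 2.
Bags: B1 = {a, g, h}  B2 = {e, g, h}  B3 = {d, e, h}  B4 = {e, f, h}  B5 = {c, e, h}  B6 = {b, e, f}
Tree: B1–B2, B2–B3, B2–B4, B4–B5, B4–B6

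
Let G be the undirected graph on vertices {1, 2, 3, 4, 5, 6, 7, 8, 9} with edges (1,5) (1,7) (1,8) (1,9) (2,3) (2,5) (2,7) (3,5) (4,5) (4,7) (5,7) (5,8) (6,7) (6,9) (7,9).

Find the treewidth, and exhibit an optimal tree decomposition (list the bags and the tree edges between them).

Treewidth 2.
Bags: B1 = {2, 5, 7}  B2 = {1, 5, 7}  B3 = {4, 5, 7}  B4 = {1, 7, 9}  B5 = {6, 7, 9}  B6 = {2, 3, 5}  B7 = {1, 5, 8}
Tree: B1–B2, B2–B3, B2–B4, B4–B5, B1–B6, B2–B7

Every bag has size at most 3, so the width is 3 − 1 = 2 and tw(G) ≤ 2. For the lower bound, the 3 vertices {1, 7, 9} are pairwise adjacent, and any tree decomposition puts a clique entirely inside one bag — forcing width ≥ 2. Hence tw(G) = 2 exactly.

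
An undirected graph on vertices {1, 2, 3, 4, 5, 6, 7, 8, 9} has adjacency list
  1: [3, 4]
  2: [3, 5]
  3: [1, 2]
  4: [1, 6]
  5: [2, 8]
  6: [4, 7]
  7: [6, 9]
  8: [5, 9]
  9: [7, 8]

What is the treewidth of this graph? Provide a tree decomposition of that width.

Treewidth 2.
Bags: B1 = {7, 8, 9}  B2 = {5, 7, 8}  B3 = {2, 5, 7}  B4 = {2, 3, 7}  B5 = {1, 3, 7}  B6 = {1, 4, 7}  B7 = {4, 6, 7}
Tree: B1–B2, B2–B3, B3–B4, B4–B5, B5–B6, B6–B7

Each bag holds 3 vertices, so the decomposition has width 2, which upper-bounds the treewidth. Since 7–9–8–5–2–3–1–4–6–7 is a cycle in G, G is not acyclic. Forests are exactly the graphs of treewidth ≤ 1, so tw(G) ≥ 2. Therefore the treewidth is 2.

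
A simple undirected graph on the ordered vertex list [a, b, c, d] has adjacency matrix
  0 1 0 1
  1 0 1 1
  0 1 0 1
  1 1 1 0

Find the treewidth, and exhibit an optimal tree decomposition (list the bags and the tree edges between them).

Treewidth 2.
Bags: B1 = {a, b, d}  B2 = {b, c, d}
Tree: B1–B2

Every bag has size at most 3, so the width is 3 − 1 = 2 and tw(G) ≤ 2. For the lower bound, the 3 vertices {b, c, d} are pairwise adjacent, and any tree decomposition puts a clique entirely inside one bag — forcing width ≥ 2. Therefore the treewidth is 2.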